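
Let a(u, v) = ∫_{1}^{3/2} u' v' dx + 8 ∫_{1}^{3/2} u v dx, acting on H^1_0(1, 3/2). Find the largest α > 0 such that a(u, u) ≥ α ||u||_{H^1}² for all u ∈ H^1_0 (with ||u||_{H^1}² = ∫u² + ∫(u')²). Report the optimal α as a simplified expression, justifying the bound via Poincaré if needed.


α = 1

Coercivity of a(·,·) on H^1_0(1, 3/2) means a(u, u) ≥ α ||u||_{H^1}² for every u ∈ H^1_0.
The interval has length L = 1/2, and Poincaré/coercivity depend only on L. Here a(u, u) = ∫(u')² + (8)·∫u².
Here c = 8 ≥ 1, so a(u,u) = ∫(u')² + c∫u² ≥ ∫(u')² + ∫u² = ||u||_{H^1}², i.e. α = 1 works. No larger α is possible: a(u,u) ≥ α||u||_{H^1}² means (1−α)∫(u')² ≥ (α−c)∫u², and for the modes u_n = sin(nπ(x−x₀)/L) (x₀ the left endpoint) one has ∫u_n²/∫(u_n')² = (L/(nπ))² → 0, so a(u_n,u_n)/||u_n||_{H^1}² → 1. Hence the optimal constant is α = 1.
Therefore α = 1.


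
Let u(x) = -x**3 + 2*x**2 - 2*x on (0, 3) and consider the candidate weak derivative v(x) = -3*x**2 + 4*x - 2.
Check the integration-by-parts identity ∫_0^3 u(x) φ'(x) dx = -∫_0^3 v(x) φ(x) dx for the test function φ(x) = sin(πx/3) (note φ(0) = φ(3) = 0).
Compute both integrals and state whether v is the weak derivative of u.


LHS = -324/π^3 + 57/π, RHS = -324/π^3 + 57/π. Yes, v = u' weakly.

u(x) = -x**3 + 2*x**2 - 2*x, classical derivative u'(x) = -3*x**2 + 4*x - 2.
φ(x) = sin(πx/3), so φ'(x) = π*cos(π*x/3)/3.
Note φ(0) = φ(3) = 0, so the boundary term u·φ vanishes.
LHS = ∫_0^3 u(x) φ'(x) dx = ∫_0^3 (-π*x^3*cos(π*x/3)/3 + 2*π*x^2*cos(π*x/3)/3 - 2*π*x*cos(π*x/3)/3) dx. Term by term:
  ∫_0^3 -2*π*x*cos(π*x/3)/3 dx = 12/π;  ∫_0^3 -π*x^3*cos(π*x/3)/3 dx = -324/π^3 + 81/π;  ∫_0^3 2*π*x^2*cos(π*x/3)/3 dx = -36/π.
Sum: 12/π + -324/π^3 + 81/π − 36/π = -324/π^3 + 57/π.
So LHS = -324/π^3 + 57/π.
∫_0^3 v(x) φ(x) dx = ∫_0^3 (-3*x^2*sin(π*x/3) + 4*x*sin(π*x/3) - 2*sin(π*x/3)) dx. Term by term:
  ∫_0^3 -2*sin(π*x/3) dx = -12/π;  ∫_0^3 -3*x^2*sin(π*x/3) dx = -81/π + 324/π^3;  ∫_0^3 4*x*sin(π*x/3) dx = 36/π.
Sum: -12/π + -81/π + 324/π^3 + 36/π = -57/π + 324/π^3.
So RHS = -∫_0^3 v(x) φ(x) dx = -324/π^3 + 57/π.
LHS = RHS, so the identity holds for this test φ.
Moreover u is smooth here and v(x) = u'(x) = -3*x**2 + 4*x - 2 pointwise, so the identity holds for every test function. Hence v is the weak derivative of u.


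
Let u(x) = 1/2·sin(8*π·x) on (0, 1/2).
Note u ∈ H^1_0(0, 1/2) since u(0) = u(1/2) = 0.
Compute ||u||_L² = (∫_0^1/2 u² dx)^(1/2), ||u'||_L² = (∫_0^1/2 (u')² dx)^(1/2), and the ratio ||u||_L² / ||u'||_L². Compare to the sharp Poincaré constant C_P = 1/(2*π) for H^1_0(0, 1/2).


||u||_L² / ||u'||_L² = 1/(8*π) < C_P = 1/(2*π).

u(x) = 1/2·sin(8*π·x), so u'(x) = 4*π*cos(8*π*x).
Writing u(x) = A·sin(kπx/L) with A = 1/2 and k = 4, use ∫_0^L sin²(kπx/L) dx = L/2 and ∫_0^L cos²(kπx/L) dx = L/2.
u² = 1/4·sin²(8*π·x) and (u')² = 16*π^2·cos²(8*π·x), and each of sin², cos² integrates to L/2 = 1/4 over (0, 1/2).
∫_0^1/2 u² dx = 1/16, so ||u||_L² = 1/4.
∫_0^1/2 (u')² dx = 4*π^2, so ||u'||_L² = 2*π.
Ratio ||u||_L² / ||u'||_L² = 1/(8*π).
Sharp Poincaré constant on H^1_0(0, 1/2) is C_P = L/π = 1/(2*π), achieved by sin(2*π·x).
This is the k = 4 harmonic; the ratio L/(kπ) is strictly less than C_P = L/π, consistent with the sharp inequality ||u||_L² ≤ C_P ||u'||_L².


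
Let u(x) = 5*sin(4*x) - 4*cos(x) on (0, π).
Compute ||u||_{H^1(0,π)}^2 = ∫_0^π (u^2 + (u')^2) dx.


||u||_{H^1(0,π)}^2 = -128/3 + 457*π/2

u'(x) = 4*sin(x) + 20*cos(4*x).
Expand u² and (u')² and integrate term by term on (0, π), using: for integers n ≥ 1, ∫_0^π sin²(nx) dx = ∫_0^π cos²(nx) dx = π/2; for n ≠ n', ∫_0^π sin(nx)sin(n'x) dx = ∫_0^π cos(nx)cos(n'x) dx = 0; and by product-to-sum, ∫_0^π sin(nx)cos(n'x) dx = ½∫_0^π [sin((n+n')x) + sin((n−n')x)] dx, which is 0 when n+n' is even and 2n/(n²−n'²) when n+n' is odd (it need not vanish on (0, π)).
  u² squared terms: (-4)²·∫cos(x)² dx = 16·π/2 = 8*π;  (5)²·∫sin(4x)² dx = 25·π/2 = 25*π/2.
  u² cross terms: 2·(-4)·(5)·∫cos(x)·sin(4x) dx = -40·(8/15) = -64/3.
  So ∫_0^π u² dx = 8*π + 25*π/2 − 64/3 = -64/3 + 41*π/2.
  (u')² squared terms: (4)²·∫sin(x)² dx = 16·π/2 = 8*π;  (20)²·∫cos(4x)² dx = 400·π/2 = 200*π.
  (u')² cross terms: 2·(4)·(20)·∫sin(x)·cos(4x) dx = 160·(-2/15) = -64/3.
  So ∫_0^π (u')² dx = 8*π + 200*π − 64/3 = -64/3 + 208*π.
||u||_{H^1}^2 = (-64/3 + 41*π/2) + (-64/3 + 208*π) = -128/3 + 457*π/2.


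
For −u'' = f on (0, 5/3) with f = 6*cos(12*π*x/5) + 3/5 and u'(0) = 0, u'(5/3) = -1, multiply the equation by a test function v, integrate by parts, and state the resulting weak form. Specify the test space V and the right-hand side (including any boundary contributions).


V = H^1(0, 5/3) (v unrestricted at boundary; u is determined up to an additive constant); weak form: ∫_0^5/3 u'v' dx = ∫_0^5/3 (6*cos(12*π*x/5) + 3/5) v dx − v(5/3) for all v ∈ V.

Multiply both sides by a test function v and integrate from 0 to 5/3:
  ∫_0^5/3 −u''(x) v(x) dx = ∫_0^5/3 f(x) v(x) dx.
Integrate the LHS by parts once:
  ∫_0^5/3 −u'' v dx = −[u'(x) v(x)]_0^5/3 + ∫_0^5/3 u'(x) v'(x) dx.
Thus ∫_0^5/3 u'(x) v'(x) dx = ∫_0^5/3 f(x) v(x) dx + [u'(x) v(x)]_0^5/3.
Choose V so that boundary terms are either known or forced to vanish.
u has inhomogeneous Neumann u'(0) = 0, u'(5/3) = -1. [u' v]_0^5/3 = (-1)·v(5/3) − (0)·v(0) = − v(5/3). Take V = H^1(0, 5/3); boundary term becomes part of RHS.
Weak formulation: find u (satisfying any essential BC) such that ∫_0^5/3 u'(x) v'(x) dx = ∫_0^5/3 f v dx − v(5/3) for all v ∈ V (Neumann data are natural BCs: they enter the RHS as boundary terms).
Substituting f(x) = 6*cos(12*π*x/5) + 3/5, the right-hand side is ∫_0^5/3 (6*cos(12*π*x/5) + 3/5) v dx − v(5/3).
Compatibility check (pure Neumann): taking v ≡ 1 ∈ V gives 0 = ∫_0^5/3 f dx + (-1) − (0), i.e. ∫_0^5/3 f dx must equal u'(0) − u'(5/3) = 1. Indeed ∫_0^5/3 (6*cos(12*π*x/5) + 3/5) dx = 1, so the data are compatible. The solution is then unique only up to an additive constant (fix it e.g. by requiring ∫_0^5/3 u dx = 0).


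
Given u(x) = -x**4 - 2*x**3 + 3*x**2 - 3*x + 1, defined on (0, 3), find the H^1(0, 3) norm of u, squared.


||u||_{H^1}^2 = 72456/5

The H^1 norm (squared) on an interval (0, L) is
  ||u||_{H^1}^2 = ∫_0^L u(x)^2 dx + ∫_0^L u'(x)^2 dx.
Compute u'(x) = -4*x**3 - 6*x**2 + 6*x - 3.
Then u(x)^2 = x**8 + 4*x**7 - 2*x**6 - 6*x**5 + 19*x**4 - 22*x**3 + 15*x**2 - 6*x + 1 and u'(x)^2 = 16*x**6 + 48*x**5 - 12*x**4 - 48*x**3 + 72*x**2 - 36*x + 9.
Integrate each monomial from 0 to 3 using ∫_0^3 c·x^n dx = c·3^(n+1)/(n+1):
  ∫_0^3 u(x)^2 dx = ∫_0^3 (x^8 + 4*x^7 - 2*x^6 - 6*x^5 + 19*x^4 - 22*x^3 + 15*x^2 - 6*x + 1) dx. Term by term:
    ∫_0^3 x^8 dx = 2187;  ∫_0^3 4*x^7 dx = 6561/2;  ∫_0^3 -2*x^6 dx = -4374/7;
    ∫_0^3 -6*x^5 dx = -729;  ∫_0^3 19*x^4 dx = 4617/5;  ∫_0^3 -22*x^3 dx = -891/2;
    ∫_0^3 15*x^2 dx = 135;  ∫_0^3 -6*x dx = -27;  ∫_0^3 1 dx = 3.
  Sum: 2187 + 6561/2 − 4374/7 − 729 + 4617/5 − 891/2 + 135 − 27 + 3 = 164589/35.
  ∫_0^3 u'(x)^2 dx = ∫_0^3 (16*x^6 + 48*x^5 - 12*x^4 - 48*x^3 + 72*x^2 - 36*x + 9) dx. Term by term:
    ∫_0^3 16*x^6 dx = 34992/7;  ∫_0^3 48*x^5 dx = 5832;  ∫_0^3 -12*x^4 dx = -2916/5;
    ∫_0^3 -48*x^3 dx = -972;  ∫_0^3 72*x^2 dx = 648;  ∫_0^3 -36*x dx = -162;
    ∫_0^3 9 dx = 27.
  Sum: 34992/7 + 5832 − 2916/5 − 972 + 648 − 162 + 27 = 342603/35.
Adding: ||u||_{H^1}^2 = 164589/35 + 342603/35 = 72456/5.


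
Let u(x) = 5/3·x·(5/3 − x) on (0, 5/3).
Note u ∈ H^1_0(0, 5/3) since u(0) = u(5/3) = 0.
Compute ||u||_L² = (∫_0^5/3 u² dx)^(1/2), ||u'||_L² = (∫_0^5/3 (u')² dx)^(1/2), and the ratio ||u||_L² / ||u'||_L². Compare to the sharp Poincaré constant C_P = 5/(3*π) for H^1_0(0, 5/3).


||u||_L² / ||u'||_L² = sqrt(10)/6 < C_P = 5/(3*π).

u(x) = 5/3·x·(5/3 − x), so u'(x) = 25/9 - 10*x/3.
u(x) = 5/3·x·(5/3 − x) vanishes at x = 0 and x = 5/3, so u ∈ H^1_0(0, 5/3). Differentiate via the product rule and integrate the resulting polynomials term by term.
  ∫_0^5/3 u² dx = ∫_0^5/3 (25*x^4/9 - 250*x^3/27 + 625*x^2/81) dx. Term by term:
    ∫_0^5/3 25*x^4/9 dx = 15625/2187;  ∫_0^5/3 -250*x^3/27 dx = -78125/4374;  ∫_0^5/3 625*x^2/81 dx = 78125/6561.
  Sum: 15625/2187 − 78125/4374 + 78125/6561 = 15625/13122.
  ∫_0^5/3 (u')² dx = ∫_0^5/3 (100*x^2/9 - 500*x/27 + 625/81) dx. Term by term:
    ∫_0^5/3 100*x^2/9 dx = 12500/729;  ∫_0^5/3 -500*x/27 dx = -6250/243;  ∫_0^5/3 625/81 dx = 3125/243.
  Sum: 12500/729 − 6250/243 + 3125/243 = 3125/729.
∫_0^5/3 u² dx = 15625/13122, so ||u||_L² = 125*sqrt(2)/162.
∫_0^5/3 (u')² dx = 3125/729, so ||u'||_L² = 25*sqrt(5)/27.
Ratio ||u||_L² / ||u'||_L² = sqrt(10)/6.
Sharp Poincaré constant on H^1_0(0, 5/3) is C_P = L/π = 5/(3*π), achieved by sin(3*π/5·x).
A polynomial bump cannot attain the sharp Poincaré constant (only the first sine eigenfunction does), so the ratio is strictly less than C_P, consistent with ||u||_L² ≤ C_P ||u'||_L².


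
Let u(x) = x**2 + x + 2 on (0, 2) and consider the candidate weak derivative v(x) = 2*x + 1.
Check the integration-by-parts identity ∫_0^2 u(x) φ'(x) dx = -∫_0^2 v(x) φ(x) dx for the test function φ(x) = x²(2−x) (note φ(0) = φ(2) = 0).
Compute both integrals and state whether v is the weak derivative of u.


LHS = -68/15, RHS = -68/15. Yes, v = u' weakly.

u(x) = x**2 + x + 2, classical derivative u'(x) = 2*x + 1.
φ(x) = x²(2−x), so φ'(x) = x*(4 - 3*x).
Note φ(0) = φ(2) = 0, so the boundary term u·φ vanishes.
LHS = ∫_0^2 u(x) φ'(x) dx = ∫_0^2 (-3*x^4 + x^3 - 2*x^2 + 8*x) dx. Term by term:
  ∫_0^2 -3*x^4 dx = -96/5;  ∫_0^2 x^3 dx = 4;  ∫_0^2 -2*x^2 dx = -16/3;
  ∫_0^2 8*x dx = 16.
Sum: -96/5 + 4 − 16/3 + 16 = -68/15.
So LHS = -68/15.
∫_0^2 v(x) φ(x) dx = ∫_0^2 (-2*x^4 + 3*x^3 + 2*x^2) dx. Term by term:
  ∫_0^2 -2*x^4 dx = -64/5;  ∫_0^2 3*x^3 dx = 12;  ∫_0^2 2*x^2 dx = 16/3.
Sum: -64/5 + 12 + 16/3 = 68/15.
So RHS = -∫_0^2 v(x) φ(x) dx = -68/15.
LHS = RHS, so the identity holds for this test φ.
Moreover u is smooth here and v(x) = u'(x) = 2*x + 1 pointwise, so the identity holds for every test function. Hence v is the weak derivative of u.


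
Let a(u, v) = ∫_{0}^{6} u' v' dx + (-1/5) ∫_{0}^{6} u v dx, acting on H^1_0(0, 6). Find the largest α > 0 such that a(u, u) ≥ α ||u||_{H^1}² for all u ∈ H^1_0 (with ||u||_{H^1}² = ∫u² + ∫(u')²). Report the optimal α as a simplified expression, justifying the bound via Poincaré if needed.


α = (-36/5 + π^2)/(π^2 + 36)

Coercivity of a(·,·) on H^1_0(0, 6) means a(u, u) ≥ α ||u||_{H^1}² for every u ∈ H^1_0.
The interval has length L = 6, and Poincaré/coercivity depend only on L. Here a(u, u) = ∫(u')² + (-1/5)·∫u².
Here c = -1/5 < 0 with |c| < (π/L)² = π^2/36, so coercivity still holds. The condition a(u,u) ≥ α||u||_{H^1}² reads (1−α)∫(u')² ≥ (α−c)∫u². Any admissible α is ≤ 1 (rapidly oscillating u have ∫u²/∫(u')² → 0), and α = 1 would force 0 ≥ (1−c)∫u², impossible since c < 1; so 1−α > 0. By the sharp Poincaré inequality on H^1_0 of an interval of length L, ∫(u')² ≥ (π/L)²∫u² with equality for the first sine mode sin(π(x−x₀)/L) (x₀ the left endpoint), so the inequality holds for all u iff (1−α)(π/L)² ≥ α − c, i.e. α ≤ ((π/L)² + c)/((π/L)² + 1) = (1 + c(L/π)²)/(1 + (L/π)²). (Direct route, valid since c ≤ 0: Poincaré gives c∫u² ≥ c(L/π)²∫(u')², so a(u,u) ≥ (1 + c(L/π)²)∫(u')², while ||u||_{H^1}² ≤ (1 + (L/π)²)∫(u')²; dividing yields the same α.) With (π/L)² = π^2/36 and c = -1/5, the largest admissible constant is α = ((π/L)² + c)/((π/L)² + 1).
Simplifying, α = (-36/5 + π^2)/(π^2 + 36).


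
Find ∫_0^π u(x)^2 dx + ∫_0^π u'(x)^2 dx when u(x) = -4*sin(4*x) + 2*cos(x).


||u||_{H^1(0,π)}^2 = -256/15 + 140*π

u'(x) = -2*sin(x) - 16*cos(4*x).
Expand u² and (u')² and integrate term by term on (0, π), using: for integers n ≥ 1, ∫_0^π sin²(nx) dx = ∫_0^π cos²(nx) dx = π/2; for n ≠ n', ∫_0^π sin(nx)sin(n'x) dx = ∫_0^π cos(nx)cos(n'x) dx = 0; and by product-to-sum, ∫_0^π sin(nx)cos(n'x) dx = ½∫_0^π [sin((n+n')x) + sin((n−n')x)] dx, which is 0 when n+n' is even and 2n/(n²−n'²) when n+n' is odd (it need not vanish on (0, π)).
  u² squared terms: (-4)²·∫sin(4x)² dx = 16·π/2 = 8*π;  (2)²·∫cos(x)² dx = 4·π/2 = 2*π.
  u² cross terms: 2·(-4)·(2)·∫sin(4x)·cos(x) dx = -16·(8/15) = -128/15.
  So ∫_0^π u² dx = 8*π + 2*π − 128/15 = -128/15 + 10*π.
  (u')² squared terms: (-16)²·∫cos(4x)² dx = 256·π/2 = 128*π;  (-2)²·∫sin(x)² dx = 4·π/2 = 2*π.
  (u')² cross terms: 2·(-16)·(-2)·∫cos(4x)·sin(x) dx = 64·(-2/15) = -128/15.
  So ∫_0^π (u')² dx = 128*π + 2*π − 128/15 = -128/15 + 130*π.
||u||_{H^1}^2 = (-128/15 + 10*π) + (-128/15 + 130*π) = -256/15 + 140*π.


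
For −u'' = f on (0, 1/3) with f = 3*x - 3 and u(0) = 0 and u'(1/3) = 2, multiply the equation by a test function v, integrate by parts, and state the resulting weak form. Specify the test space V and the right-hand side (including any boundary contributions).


V = {v ∈ H^1(0, 1/3) : v(0) = 0} (test functions vanish at x = 0 where u is specified); weak form: ∫_0^1/3 u'v' dx = ∫_0^1/3 (3*x - 3) v dx + 2·v(1/3) for all v ∈ V.

Multiply both sides by a test function v and integrate from 0 to 1/3:
  ∫_0^1/3 −u''(x) v(x) dx = ∫_0^1/3 f(x) v(x) dx.
Integrate the LHS by parts once:
  ∫_0^1/3 −u'' v dx = −[u'(x) v(x)]_0^1/3 + ∫_0^1/3 u'(x) v'(x) dx.
Thus ∫_0^1/3 u'(x) v'(x) dx = ∫_0^1/3 f(x) v(x) dx + [u'(x) v(x)]_0^1/3.
Choose V so that boundary terms are either known or forced to vanish.
Mixed BC: u(0) = 0 (Dirichlet) and u'(1/3) = 2 (Neumann). Define V = {v ∈ H^1(0, 1/3) : v(0) = 0}. Then [u' v]_0^1/3 = u'(1/3)·v(1/3) − u'(0)·0 = 2·v(1/3).
Weak formulation: find u (satisfying any essential BC) such that ∫_0^1/3 u'(x) v'(x) dx = ∫_0^1/3 f v dx + 2·v(1/3) for all v ∈ V (Dirichlet at 0 absorbed into V; Neumann datum at x = 1/3 contributes the boundary term).
Substituting f(x) = 3*x - 3, the right-hand side is ∫_0^1/3 (3*x - 3) v dx + 2·v(1/3).


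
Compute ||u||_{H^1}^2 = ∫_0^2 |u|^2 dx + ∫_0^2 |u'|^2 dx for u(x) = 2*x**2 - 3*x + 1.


||u||_{H^1}^2 = 224/15

The H^1 norm (squared) on an interval (0, L) is
  ||u||_{H^1}^2 = ∫_0^L u(x)^2 dx + ∫_0^L u'(x)^2 dx.
Compute u'(x) = 4*x - 3.
Then u(x)^2 = 4*x**4 - 12*x**3 + 13*x**2 - 6*x + 1 and u'(x)^2 = 16*x**2 - 24*x + 9.
Integrate each monomial from 0 to 2 using ∫_0^2 c·x^n dx = c·2^(n+1)/(n+1):
  ∫_0^2 u(x)^2 dx = ∫_0^2 (4*x^4 - 12*x^3 + 13*x^2 - 6*x + 1) dx. Term by term:
    ∫_0^2 4*x^4 dx = 128/5;  ∫_0^2 -12*x^3 dx = -48;  ∫_0^2 13*x^2 dx = 104/3;
    ∫_0^2 -6*x dx = -12;  ∫_0^2 1 dx = 2.
  Sum: 128/5 − 48 + 104/3 − 12 + 2 = 34/15.
  ∫_0^2 u'(x)^2 dx = ∫_0^2 (16*x^2 - 24*x + 9) dx. Term by term:
    ∫_0^2 16*x^2 dx = 128/3;  ∫_0^2 -24*x dx = -48;  ∫_0^2 9 dx = 18.
  Sum: 128/3 − 48 + 18 = 38/3.
Adding: ||u||_{H^1}^2 = 34/15 + 38/3 = 224/15.


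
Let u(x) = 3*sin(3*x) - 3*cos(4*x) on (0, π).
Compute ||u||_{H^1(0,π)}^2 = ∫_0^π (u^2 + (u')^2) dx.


||u||_{H^1(0,π)}^2 = 1836/7 + 243*π/2

u'(x) = 12*sin(4*x) + 9*cos(3*x).
Expand u² and (u')² and integrate term by term on (0, π), using: for integers n ≥ 1, ∫_0^π sin²(nx) dx = ∫_0^π cos²(nx) dx = π/2; for n ≠ n', ∫_0^π sin(nx)sin(n'x) dx = ∫_0^π cos(nx)cos(n'x) dx = 0; and by product-to-sum, ∫_0^π sin(nx)cos(n'x) dx = ½∫_0^π [sin((n+n')x) + sin((n−n')x)] dx, which is 0 when n+n' is even and 2n/(n²−n'²) when n+n' is odd (it need not vanish on (0, π)).
  u² squared terms: (-3)²·∫cos(4x)² dx = 9·π/2 = 9*π/2;  (3)²·∫sin(3x)² dx = 9·π/2 = 9*π/2.
  u² cross terms: 2·(-3)·(3)·∫cos(4x)·sin(3x) dx = -18·(-6/7) = 108/7.
  So ∫_0^π u² dx = 9*π/2 + 9*π/2 + 108/7 = 108/7 + 9*π.
  (u')² squared terms: (9)²·∫cos(3x)² dx = 81·π/2 = 81*π/2;  (12)²·∫sin(4x)² dx = 144·π/2 = 72*π.
  (u')² cross terms: 2·(9)·(12)·∫cos(3x)·sin(4x) dx = 216·(8/7) = 1728/7.
  So ∫_0^π (u')² dx = 81*π/2 + 72*π + 1728/7 = 1728/7 + 225*π/2.
||u||_{H^1}^2 = (108/7 + 9*π) + (1728/7 + 225*π/2) = 1836/7 + 243*π/2.


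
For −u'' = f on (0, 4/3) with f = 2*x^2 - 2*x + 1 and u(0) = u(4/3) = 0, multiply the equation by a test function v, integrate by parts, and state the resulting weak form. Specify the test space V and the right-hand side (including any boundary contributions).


V = H^1_0(0, 4/3) (so v(0) = v(4/3) = 0); weak form: ∫_0^4/3 u'v' dx = ∫_0^4/3 (2*x^2 - 2*x + 1) v dx for all v ∈ V.

Multiply both sides by a test function v and integrate from 0 to 4/3:
  ∫_0^4/3 −u''(x) v(x) dx = ∫_0^4/3 f(x) v(x) dx.
Integrate the LHS by parts once:
  ∫_0^4/3 −u'' v dx = −[u'(x) v(x)]_0^4/3 + ∫_0^4/3 u'(x) v'(x) dx.
Thus ∫_0^4/3 u'(x) v'(x) dx = ∫_0^4/3 f(x) v(x) dx + [u'(x) v(x)]_0^4/3.
Choose V so that boundary terms are either known or forced to vanish.
u is Dirichlet: u(0) = u(4/3) = 0. Let V = H^1_0(0, 4/3); then v(0) = v(4/3) = 0, and [u' v]_0^4/3 = 0.
Weak formulation: find u (satisfying any essential BC) such that ∫_0^4/3 u'(x) v'(x) dx = ∫_0^4/3 f v dx for all v ∈ V.
Substituting f(x) = 2*x^2 - 2*x + 1, the right-hand side is ∫_0^4/3 (2*x^2 - 2*x + 1) v dx.


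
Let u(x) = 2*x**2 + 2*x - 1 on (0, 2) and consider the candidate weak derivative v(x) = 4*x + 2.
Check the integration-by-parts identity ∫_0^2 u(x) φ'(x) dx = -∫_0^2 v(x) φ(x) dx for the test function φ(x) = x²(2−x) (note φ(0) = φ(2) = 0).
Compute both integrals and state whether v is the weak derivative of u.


LHS = -136/15, RHS = -136/15. Yes, v = u' weakly.

u(x) = 2*x**2 + 2*x - 1, classical derivative u'(x) = 4*x + 2.
φ(x) = x²(2−x), so φ'(x) = x*(4 - 3*x).
Note φ(0) = φ(2) = 0, so the boundary term u·φ vanishes.
LHS = ∫_0^2 u(x) φ'(x) dx = ∫_0^2 (-6*x^4 + 2*x^3 + 11*x^2 - 4*x) dx. Term by term:
  ∫_0^2 -6*x^4 dx = -192/5;  ∫_0^2 2*x^3 dx = 8;  ∫_0^2 11*x^2 dx = 88/3;
  ∫_0^2 -4*x dx = -8.
Sum: -192/5 + 8 + 88/3 − 8 = -136/15.
So LHS = -136/15.
∫_0^2 v(x) φ(x) dx = ∫_0^2 (-4*x^4 + 6*x^3 + 4*x^2) dx. Term by term:
  ∫_0^2 -4*x^4 dx = -128/5;  ∫_0^2 6*x^3 dx = 24;  ∫_0^2 4*x^2 dx = 32/3.
Sum: -128/5 + 24 + 32/3 = 136/15.
So RHS = -∫_0^2 v(x) φ(x) dx = -136/15.
LHS = RHS, so the identity holds for this test φ.
Moreover u is smooth here and v(x) = u'(x) = 4*x + 2 pointwise, so the identity holds for every test function. Hence v is the weak derivative of u.


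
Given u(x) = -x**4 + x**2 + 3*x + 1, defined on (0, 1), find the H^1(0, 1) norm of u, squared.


||u||_{H^1}^2 = 1549/90

The H^1 norm (squared) on an interval (0, L) is
  ||u||_{H^1}^2 = ∫_0^L u(x)^2 dx + ∫_0^L u'(x)^2 dx.
Compute u'(x) = -4*x**3 + 2*x + 3.
Then u(x)^2 = x**8 - 2*x**6 - 6*x**5 - x**4 + 6*x**3 + 11*x**2 + 6*x + 1 and u'(x)^2 = 16*x**6 - 16*x**4 - 24*x**3 + 4*x**2 + 12*x + 9.
Integrate each monomial from 0 to 1 using ∫_0^1 c·x^n dx = c·1^(n+1)/(n+1):
  ∫_0^1 u(x)^2 dx = ∫_0^1 (x^8 - 2*x^6 - 6*x^5 - x^4 + 6*x^3 + 11*x^2 + 6*x + 1) dx. Term by term:
    ∫_0^1 x^8 dx = 1/9;  ∫_0^1 -2*x^6 dx = -2/7;  ∫_0^1 -6*x^5 dx = -1;
    ∫_0^1 -x^4 dx = -1/5;  ∫_0^1 6*x^3 dx = 3/2;  ∫_0^1 11*x^2 dx = 11/3;
    ∫_0^1 6*x dx = 3;  ∫_0^1 1 dx = 1.
  Sum: 1/9 − 2/7 − 1 − 1/5 + 3/2 + 11/3 + 3 + 1 = 4909/630.
  ∫_0^1 u'(x)^2 dx = ∫_0^1 (16*x^6 - 16*x^4 - 24*x^3 + 4*x^2 + 12*x + 9) dx. Term by term:
    ∫_0^1 16*x^6 dx = 16/7;  ∫_0^1 -16*x^4 dx = -16/5;  ∫_0^1 -24*x^3 dx = -6;
    ∫_0^1 4*x^2 dx = 4/3;  ∫_0^1 12*x dx = 6;  ∫_0^1 9 dx = 9.
  Sum: 16/7 − 16/5 − 6 + 4/3 + 6 + 9 = 989/105.
Adding: ||u||_{H^1}^2 = 4909/630 + 989/105 = 1549/90.


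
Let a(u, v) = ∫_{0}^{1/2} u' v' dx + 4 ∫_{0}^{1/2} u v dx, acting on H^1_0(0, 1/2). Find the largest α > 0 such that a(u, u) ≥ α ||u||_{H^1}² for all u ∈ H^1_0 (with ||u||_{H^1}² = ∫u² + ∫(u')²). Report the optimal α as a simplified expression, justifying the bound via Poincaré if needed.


α = 1

Coercivity of a(·,·) on H^1_0(0, 1/2) means a(u, u) ≥ α ||u||_{H^1}² for every u ∈ H^1_0.
The interval has length L = 1/2, and Poincaré/coercivity depend only on L. Here a(u, u) = ∫(u')² + (4)·∫u².
Here c = 4 ≥ 1, so a(u,u) = ∫(u')² + c∫u² ≥ ∫(u')² + ∫u² = ||u||_{H^1}², i.e. α = 1 works. No larger α is possible: a(u,u) ≥ α||u||_{H^1}² means (1−α)∫(u')² ≥ (α−c)∫u², and for the modes u_n = sin(nπ(x−x₀)/L) (x₀ the left endpoint) one has ∫u_n²/∫(u_n')² = (L/(nπ))² → 0, so a(u_n,u_n)/||u_n||_{H^1}² → 1. Hence the optimal constant is α = 1.
Therefore α = 1.


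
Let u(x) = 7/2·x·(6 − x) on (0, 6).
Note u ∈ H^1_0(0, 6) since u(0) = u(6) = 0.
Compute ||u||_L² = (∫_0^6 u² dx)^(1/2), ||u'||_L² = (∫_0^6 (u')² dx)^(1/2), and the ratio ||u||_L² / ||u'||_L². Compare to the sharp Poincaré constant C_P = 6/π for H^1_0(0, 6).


||u||_L² / ||u'||_L² = 3*sqrt(10)/5 < C_P = 6/π.

u(x) = 7/2·x·(6 − x), so u'(x) = 21 - 7*x.
u(x) = 7/2·x·(6 − x) vanishes at x = 0 and x = 6, so u ∈ H^1_0(0, 6). Differentiate via the product rule and integrate the resulting polynomials term by term.
  ∫_0^6 u² dx = ∫_0^6 (49*x^4/4 - 147*x^3 + 441*x^2) dx. Term by term:
    ∫_0^6 49*x^4/4 dx = 95256/5;  ∫_0^6 -147*x^3 dx = -47628;  ∫_0^6 441*x^2 dx = 31752.
  Sum: 95256/5 − 47628 + 31752 = 15876/5.
  ∫_0^6 (u')² dx = ∫_0^6 (49*x^2 - 294*x + 441) dx. Term by term:
    ∫_0^6 49*x^2 dx = 3528;  ∫_0^6 -294*x dx = -5292;  ∫_0^6 441 dx = 2646.
  Sum: 3528 − 5292 + 2646 = 882.
∫_0^6 u² dx = 15876/5, so ||u||_L² = 126*sqrt(5)/5.
∫_0^6 (u')² dx = 882, so ||u'||_L² = 21*sqrt(2).
Ratio ||u||_L² / ||u'||_L² = 3*sqrt(10)/5.
Sharp Poincaré constant on H^1_0(0, 6) is C_P = L/π = 6/π, achieved by sin(π/6·x).
A polynomial bump cannot attain the sharp Poincaré constant (only the first sine eigenfunction does), so the ratio is strictly less than C_P, consistent with ||u||_L² ≤ C_P ||u'||_L².


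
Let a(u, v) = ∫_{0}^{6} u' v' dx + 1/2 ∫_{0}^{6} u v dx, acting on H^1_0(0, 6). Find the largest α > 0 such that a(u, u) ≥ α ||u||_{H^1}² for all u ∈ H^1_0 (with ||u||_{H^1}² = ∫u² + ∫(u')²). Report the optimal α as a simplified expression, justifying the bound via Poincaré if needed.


α = (π^2 + 18)/(π^2 + 36)

Coercivity of a(·,·) on H^1_0(0, 6) means a(u, u) ≥ α ||u||_{H^1}² for every u ∈ H^1_0.
The interval has length L = 6, and Poincaré/coercivity depend only on L. Here a(u, u) = ∫(u')² + (1/2)·∫u².
Here 0 < c = 1/2 < 1. The condition a(u,u) ≥ α||u||_{H^1}² reads (1−α)∫(u')² ≥ (α−c)∫u². Any admissible α is ≤ 1 (rapidly oscillating u have ∫u²/∫(u')² → 0), and α = 1 would force 0 ≥ (1−c)∫u², impossible since c < 1; so 1−α > 0. By the sharp Poincaré inequality on H^1_0 of an interval of length L, ∫(u')² ≥ (π/L)²∫u² with equality for the first sine mode sin(π(x−x₀)/L) (x₀ the left endpoint), so the inequality holds for all u iff (1−α)(π/L)² ≥ α − c, i.e. α ≤ ((π/L)² + c)/((π/L)² + 1) = (1 + c(L/π)²)/(1 + (L/π)²). With (π/L)² = π^2/36 and c = 1/2, the largest admissible constant is α = ((π/L)² + c)/((π/L)² + 1).
Simplifying, α = (π^2 + 18)/(π^2 + 36).


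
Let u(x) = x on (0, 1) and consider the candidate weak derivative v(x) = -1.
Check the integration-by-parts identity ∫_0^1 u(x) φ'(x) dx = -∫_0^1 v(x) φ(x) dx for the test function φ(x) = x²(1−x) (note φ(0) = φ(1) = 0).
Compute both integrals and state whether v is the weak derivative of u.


LHS = -1/12, RHS = 1/12. No, v is not the weak derivative of u.

u(x) = x, classical derivative u'(x) = 1.
φ(x) = x²(1−x), so φ'(x) = x*(2 - 3*x).
Note φ(0) = φ(1) = 0, so the boundary term u·φ vanishes.
LHS = ∫_0^1 u(x) φ'(x) dx = ∫_0^1 (-3*x^3 + 2*x^2) dx. Term by term:
  ∫_0^1 -3*x^3 dx = -3/4;  ∫_0^1 2*x^2 dx = 2/3.
Sum: -3/4 + 2/3 = -1/12.
So LHS = -1/12.
∫_0^1 v(x) φ(x) dx = ∫_0^1 (x^3 - x^2) dx. Term by term:
  ∫_0^1 x^3 dx = 1/4;  ∫_0^1 -x^2 dx = -1/3.
Sum: 1/4 − 1/3 = -1/12.
So RHS = -∫_0^1 v(x) φ(x) dx = 1/12.
LHS − RHS = -1/6 ≠ 0, so the identity fails.
(For a valid weak derivative the identity must hold for EVERY test function, in particular this one. The failure shows v is NOT the weak derivative of u.)
Correct weak derivative would be u'(x) = 1.


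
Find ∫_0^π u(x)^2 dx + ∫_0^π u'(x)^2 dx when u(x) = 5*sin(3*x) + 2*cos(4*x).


||u||_{H^1(0,π)}^2 = -2040/7 + 159*π

u'(x) = -8*sin(4*x) + 15*cos(3*x).
Expand u² and (u')² and integrate term by term on (0, π), using: for integers n ≥ 1, ∫_0^π sin²(nx) dx = ∫_0^π cos²(nx) dx = π/2; for n ≠ n', ∫_0^π sin(nx)sin(n'x) dx = ∫_0^π cos(nx)cos(n'x) dx = 0; and by product-to-sum, ∫_0^π sin(nx)cos(n'x) dx = ½∫_0^π [sin((n+n')x) + sin((n−n')x)] dx, which is 0 when n+n' is even and 2n/(n²−n'²) when n+n' is odd (it need not vanish on (0, π)).
  u² squared terms: (2)²·∫cos(4x)² dx = 4·π/2 = 2*π;  (5)²·∫sin(3x)² dx = 25·π/2 = 25*π/2.
  u² cross terms: 2·(2)·(5)·∫cos(4x)·sin(3x) dx = 20·(-6/7) = -120/7.
  So ∫_0^π u² dx = 2*π + 25*π/2 − 120/7 = -120/7 + 29*π/2.
  (u')² squared terms: (-8)²·∫sin(4x)² dx = 64·π/2 = 32*π;  (15)²·∫cos(3x)² dx = 225·π/2 = 225*π/2.
  (u')² cross terms: 2·(-8)·(15)·∫sin(4x)·cos(3x) dx = -240·(8/7) = -1920/7.
  So ∫_0^π (u')² dx = 32*π + 225*π/2 − 1920/7 = -1920/7 + 289*π/2.
||u||_{H^1}^2 = (-120/7 + 29*π/2) + (-1920/7 + 289*π/2) = -2040/7 + 159*π.


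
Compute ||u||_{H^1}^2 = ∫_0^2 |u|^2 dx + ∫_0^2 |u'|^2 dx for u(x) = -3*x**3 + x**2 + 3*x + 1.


||u||_{H^1}^2 = 11136/35

The H^1 norm (squared) on an interval (0, L) is
  ||u||_{H^1}^2 = ∫_0^L u(x)^2 dx + ∫_0^L u'(x)^2 dx.
Compute u'(x) = -9*x**2 + 2*x + 3.
Then u(x)^2 = 9*x**6 - 6*x**5 - 17*x**4 + 11*x**2 + 6*x + 1 and u'(x)^2 = 81*x**4 - 36*x**3 - 50*x**2 + 12*x + 9.
Integrate each monomial from 0 to 2 using ∫_0^2 c·x^n dx = c·2^(n+1)/(n+1):
  ∫_0^2 u(x)^2 dx = ∫_0^2 (9*x^6 - 6*x^5 - 17*x^4 + 11*x^2 + 6*x + 1) dx. Term by term:
    ∫_0^2 9*x^6 dx = 1152/7;  ∫_0^2 -6*x^5 dx = -64;  ∫_0^2 -17*x^4 dx = -544/5;
    ∫_0^2 11*x^2 dx = 88/3;  ∫_0^2 6*x dx = 12;  ∫_0^2 1 dx = 2.
  Sum: 1152/7 − 64 − 544/5 + 88/3 + 12 + 2 = 3686/105.
  ∫_0^2 u'(x)^2 dx = ∫_0^2 (81*x^4 - 36*x^3 - 50*x^2 + 12*x + 9) dx. Term by term:
    ∫_0^2 81*x^4 dx = 2592/5;  ∫_0^2 -36*x^3 dx = -144;  ∫_0^2 -50*x^2 dx = -400/3;
    ∫_0^2 12*x dx = 24;  ∫_0^2 9 dx = 18.
  Sum: 2592/5 − 144 − 400/3 + 24 + 18 = 4246/15.
Adding: ||u||_{H^1}^2 = 3686/105 + 4246/15 = 11136/35.


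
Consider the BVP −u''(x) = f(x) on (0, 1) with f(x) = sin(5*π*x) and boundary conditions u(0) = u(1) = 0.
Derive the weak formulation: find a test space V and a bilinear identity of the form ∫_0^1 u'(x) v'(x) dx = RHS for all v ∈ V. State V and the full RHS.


V = H^1_0(0, 1) (so v(0) = v(1) = 0); weak form: ∫_0^1 u'v' dx = ∫_0^1 (sin(5*π*x)) v dx for all v ∈ V.

Multiply both sides by a test function v and integrate from 0 to 1:
  ∫_0^1 −u''(x) v(x) dx = ∫_0^1 f(x) v(x) dx.
Integrate the LHS by parts once:
  ∫_0^1 −u'' v dx = −[u'(x) v(x)]_0^1 + ∫_0^1 u'(x) v'(x) dx.
Thus ∫_0^1 u'(x) v'(x) dx = ∫_0^1 f(x) v(x) dx + [u'(x) v(x)]_0^1.
Choose V so that boundary terms are either known or forced to vanish.
u is Dirichlet: u(0) = u(1) = 0. Let V = H^1_0(0, 1); then v(0) = v(1) = 0, and [u' v]_0^1 = 0.
Weak formulation: find u (satisfying any essential BC) such that ∫_0^1 u'(x) v'(x) dx = ∫_0^1 f v dx for all v ∈ V.
Substituting f(x) = sin(5*π*x), the right-hand side is ∫_0^1 (sin(5*π*x)) v dx.


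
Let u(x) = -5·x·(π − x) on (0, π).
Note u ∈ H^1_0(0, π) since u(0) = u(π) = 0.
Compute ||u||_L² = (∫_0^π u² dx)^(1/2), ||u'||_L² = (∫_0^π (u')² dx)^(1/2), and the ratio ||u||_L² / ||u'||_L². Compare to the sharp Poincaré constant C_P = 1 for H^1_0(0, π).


||u||_L² / ||u'||_L² = sqrt(10)*π/10 < C_P = 1.

u(x) = -5·x·(π − x), so u'(x) = 10*x - 5*π.
u(x) = -5·x·(π − x) vanishes at x = 0 and x = π, so u ∈ H^1_0(0, π). Differentiate via the product rule and integrate the resulting polynomials term by term.
  ∫_0^π u² dx = ∫_0^π (25*x^4 - 50*π*x^3 + 25*π^2*x^2) dx. Term by term:
    ∫_0^π 25*x^4 dx = 5*π^5;  ∫_0^π -50*π*x^3 dx = -25*π^5/2;  ∫_0^π 25*π^2*x^2 dx = 25*π^5/3.
  Sum: 5*π^5 − 25*π^5/2 + 25*π^5/3 = 5*π^5/6.
  ∫_0^π (u')² dx = ∫_0^π (100*x^2 - 100*π*x + 25*π^2) dx. Term by term:
    ∫_0^π 100*x^2 dx = 100*π^3/3;  ∫_0^π -100*π*x dx = -50*π^3;  ∫_0^π 25*π^2 dx = 25*π^3.
  Sum: 100*π^3/3 − 50*π^3 + 25*π^3 = 25*π^3/3.
∫_0^π u² dx = 5*π^5/6, so ||u||_L² = sqrt(30)*π^(5/2)/6.
∫_0^π (u')² dx = 25*π^3/3, so ||u'||_L² = 5*sqrt(3)*π^(3/2)/3.
Ratio ||u||_L² / ||u'||_L² = sqrt(10)*π/10.
Sharp Poincaré constant on H^1_0(0, π) is C_P = L/π = 1, achieved by sin(x).
A polynomial bump cannot attain the sharp Poincaré constant (only the first sine eigenfunction does), so the ratio is strictly less than C_P, consistent with ||u||_L² ≤ C_P ||u'||_L².


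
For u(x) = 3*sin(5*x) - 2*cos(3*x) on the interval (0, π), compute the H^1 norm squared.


||u||_{H^1(0,π)}^2 = 137*π

u'(x) = 6*sin(3*x) + 15*cos(5*x).
Expand u² and (u')² and integrate term by term on (0, π), using: for integers n ≥ 1, ∫_0^π sin²(nx) dx = ∫_0^π cos²(nx) dx = π/2; for n ≠ n', ∫_0^π sin(nx)sin(n'x) dx = ∫_0^π cos(nx)cos(n'x) dx = 0; and by product-to-sum, ∫_0^π sin(nx)cos(n'x) dx = ½∫_0^π [sin((n+n')x) + sin((n−n')x)] dx, which is 0 when n+n' is even and 2n/(n²−n'²) when n+n' is odd (it need not vanish on (0, π)).
  u² squared terms: (-2)²·∫cos(3x)² dx = 4·π/2 = 2*π;  (3)²·∫sin(5x)² dx = 9·π/2 = 9*π/2.
  u² cross terms: 2·(-2)·(3)·∫cos(3x)·sin(5x) dx = -12·(0) = 0.
  So ∫_0^π u² dx = 2*π + 9*π/2 + 0 = 13*π/2.
  (u')² squared terms: (6)²·∫sin(3x)² dx = 36·π/2 = 18*π;  (15)²·∫cos(5x)² dx = 225·π/2 = 225*π/2.
  (u')² cross terms: 2·(6)·(15)·∫sin(3x)·cos(5x) dx = 180·(0) = 0.
  So ∫_0^π (u')² dx = 18*π + 225*π/2 + 0 = 261*π/2.
||u||_{H^1}^2 = (13*π/2) + (261*π/2) = 137*π.


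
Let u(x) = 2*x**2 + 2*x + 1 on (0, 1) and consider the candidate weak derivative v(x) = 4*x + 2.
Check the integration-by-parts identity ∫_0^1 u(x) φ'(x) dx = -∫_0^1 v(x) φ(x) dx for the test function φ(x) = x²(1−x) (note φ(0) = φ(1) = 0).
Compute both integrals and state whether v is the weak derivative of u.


LHS = -11/30, RHS = -11/30. Yes, v = u' weakly.

u(x) = 2*x**2 + 2*x + 1, classical derivative u'(x) = 4*x + 2.
φ(x) = x²(1−x), so φ'(x) = x*(2 - 3*x).
Note φ(0) = φ(1) = 0, so the boundary term u·φ vanishes.
LHS = ∫_0^1 u(x) φ'(x) dx = ∫_0^1 (-6*x^4 - 2*x^3 + x^2 + 2*x) dx. Term by term:
  ∫_0^1 -6*x^4 dx = -6/5;  ∫_0^1 -2*x^3 dx = -1/2;  ∫_0^1 x^2 dx = 1/3;
  ∫_0^1 2*x dx = 1.
Sum: -6/5 − 1/2 + 1/3 + 1 = -11/30.
So LHS = -11/30.
∫_0^1 v(x) φ(x) dx = ∫_0^1 (-4*x^4 + 2*x^3 + 2*x^2) dx. Term by term:
  ∫_0^1 -4*x^4 dx = -4/5;  ∫_0^1 2*x^3 dx = 1/2;  ∫_0^1 2*x^2 dx = 2/3.
Sum: -4/5 + 1/2 + 2/3 = 11/30.
So RHS = -∫_0^1 v(x) φ(x) dx = -11/30.
LHS = RHS, so the identity holds for this test φ.
Moreover u is smooth here and v(x) = u'(x) = 4*x + 2 pointwise, so the identity holds for every test function. Hence v is the weak derivative of u.


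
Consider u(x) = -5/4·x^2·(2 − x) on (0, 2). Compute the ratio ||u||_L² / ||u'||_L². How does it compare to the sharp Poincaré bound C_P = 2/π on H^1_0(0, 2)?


||u||_L² / ||u'||_L² = sqrt(14)/7 < C_P = 2/π.

u(x) = -5/4·x^2·(2 − x), so u'(x) = 5*x*(3*x - 4)/4.
u(x) = -5/4·x^2·(2 − x) vanishes at x = 0 and x = 2, so u ∈ H^1_0(0, 2). Differentiate via the product rule and integrate the resulting polynomials term by term.
  ∫_0^2 u² dx = ∫_0^2 (25*x^6/16 - 25*x^5/4 + 25*x^4/4) dx. Term by term:
    ∫_0^2 25*x^6/16 dx = 200/7;  ∫_0^2 -25*x^5/4 dx = -200/3;  ∫_0^2 25*x^4/4 dx = 40.
  Sum: 200/7 − 200/3 + 40 = 40/21.
  ∫_0^2 (u')² dx = ∫_0^2 (225*x^4/16 - 75*x^3/2 + 25*x^2) dx. Term by term:
    ∫_0^2 225*x^4/16 dx = 90;  ∫_0^2 -75*x^3/2 dx = -150;  ∫_0^2 25*x^2 dx = 200/3.
  Sum: 90 − 150 + 200/3 = 20/3.
∫_0^2 u² dx = 40/21, so ||u||_L² = 2*sqrt(210)/21.
∫_0^2 (u')² dx = 20/3, so ||u'||_L² = 2*sqrt(15)/3.
Ratio ||u||_L² / ||u'||_L² = sqrt(14)/7.
Sharp Poincaré constant on H^1_0(0, 2) is C_P = L/π = 2/π, achieved by sin(π/2·x).
A polynomial bump cannot attain the sharp Poincaré constant (only the first sine eigenfunction does), so the ratio is strictly less than C_P, consistent with ||u||_L² ≤ C_P ||u'||_L².


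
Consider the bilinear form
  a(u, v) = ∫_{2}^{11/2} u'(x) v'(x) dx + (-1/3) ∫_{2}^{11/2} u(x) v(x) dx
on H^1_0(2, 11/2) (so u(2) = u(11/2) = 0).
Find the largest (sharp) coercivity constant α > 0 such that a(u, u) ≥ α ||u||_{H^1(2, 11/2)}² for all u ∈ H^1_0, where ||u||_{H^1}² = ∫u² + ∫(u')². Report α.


α = (-49 + 12*π^2)/(3*(4*π^2 + 49))

Coercivity of a(·,·) on H^1_0(2, 11/2) means a(u, u) ≥ α ||u||_{H^1}² for every u ∈ H^1_0.
The interval has length L = 7/2, and Poincaré/coercivity depend only on L. Here a(u, u) = ∫(u')² + (-1/3)·∫u².
Here c = -1/3 < 0 with |c| < (π/L)² = 4*π^2/49, so coercivity still holds. The condition a(u,u) ≥ α||u||_{H^1}² reads (1−α)∫(u')² ≥ (α−c)∫u². Any admissible α is ≤ 1 (rapidly oscillating u have ∫u²/∫(u')² → 0), and α = 1 would force 0 ≥ (1−c)∫u², impossible since c < 1; so 1−α > 0. By the sharp Poincaré inequality on H^1_0 of an interval of length L, ∫(u')² ≥ (π/L)²∫u² with equality for the first sine mode sin(π(x−x₀)/L) (x₀ the left endpoint), so the inequality holds for all u iff (1−α)(π/L)² ≥ α − c, i.e. α ≤ ((π/L)² + c)/((π/L)² + 1) = (1 + c(L/π)²)/(1 + (L/π)²). (Direct route, valid since c ≤ 0: Poincaré gives c∫u² ≥ c(L/π)²∫(u')², so a(u,u) ≥ (1 + c(L/π)²)∫(u')², while ||u||_{H^1}² ≤ (1 + (L/π)²)∫(u')²; dividing yields the same α.) With (π/L)² = 4*π^2/49 and c = -1/3, the largest admissible constant is α = ((π/L)² + c)/((π/L)² + 1).
Simplifying, α = (-49 + 12*π^2)/(3*(4*π^2 + 49)).


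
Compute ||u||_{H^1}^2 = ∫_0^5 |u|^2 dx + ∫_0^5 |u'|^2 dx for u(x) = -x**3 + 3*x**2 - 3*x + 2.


||u||_{H^1}^2 = 56885/14

The H^1 norm (squared) on an interval (0, L) is
  ||u||_{H^1}^2 = ∫_0^L u(x)^2 dx + ∫_0^L u'(x)^2 dx.
Compute u'(x) = -3*x**2 + 6*x - 3.
Then u(x)^2 = x**6 - 6*x**5 + 15*x**4 - 22*x**3 + 21*x**2 - 12*x + 4 and u'(x)^2 = 9*x**4 - 36*x**3 + 54*x**2 - 36*x + 9.
Integrate each monomial from 0 to 5 using ∫_0^5 c·x^n dx = c·5^(n+1)/(n+1):
  ∫_0^5 u(x)^2 dx = ∫_0^5 (x^6 - 6*x^5 + 15*x^4 - 22*x^3 + 21*x^2 - 12*x + 4) dx. Term by term:
    ∫_0^5 x^6 dx = 78125/7;  ∫_0^5 -6*x^5 dx = -15625;  ∫_0^5 15*x^4 dx = 9375;
    ∫_0^5 -22*x^3 dx = -6875/2;  ∫_0^5 21*x^2 dx = 875;  ∫_0^5 -12*x dx = -150;
    ∫_0^5 4 dx = 20.
  Sum: 78125/7 − 15625 + 9375 − 6875/2 + 875 − 150 + 20 = 31055/14.
  ∫_0^5 u'(x)^2 dx = ∫_0^5 (9*x^4 - 36*x^3 + 54*x^2 - 36*x + 9) dx. Term by term:
    ∫_0^5 9*x^4 dx = 5625;  ∫_0^5 -36*x^3 dx = -5625;  ∫_0^5 54*x^2 dx = 2250;
    ∫_0^5 -36*x dx = -450;  ∫_0^5 9 dx = 45.
  Sum: 5625 − 5625 + 2250 − 450 + 45 = 1845.
Adding: ||u||_{H^1}^2 = 31055/14 + 1845 = 56885/14.


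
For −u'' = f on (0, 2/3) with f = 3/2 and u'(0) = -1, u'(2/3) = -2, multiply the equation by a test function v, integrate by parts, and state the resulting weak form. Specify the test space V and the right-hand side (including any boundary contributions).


V = H^1(0, 2/3) (v unrestricted at boundary; u is determined up to an additive constant); weak form: ∫_0^2/3 u'v' dx = ∫_0^2/3 (3/2) v dx − 2·v(2/3) + v(0) for all v ∈ V.

Multiply both sides by a test function v and integrate from 0 to 2/3:
  ∫_0^2/3 −u''(x) v(x) dx = ∫_0^2/3 f(x) v(x) dx.
Integrate the LHS by parts once:
  ∫_0^2/3 −u'' v dx = −[u'(x) v(x)]_0^2/3 + ∫_0^2/3 u'(x) v'(x) dx.
Thus ∫_0^2/3 u'(x) v'(x) dx = ∫_0^2/3 f(x) v(x) dx + [u'(x) v(x)]_0^2/3.
Choose V so that boundary terms are either known or forced to vanish.
u has inhomogeneous Neumann u'(0) = -1, u'(2/3) = -2. [u' v]_0^2/3 = (-2)·v(2/3) − (-1)·v(0) = − 2·v(2/3) + v(0). Take V = H^1(0, 2/3); boundary term becomes part of RHS.
Weak formulation: find u (satisfying any essential BC) such that ∫_0^2/3 u'(x) v'(x) dx = ∫_0^2/3 f v dx − 2·v(2/3) + v(0) for all v ∈ V (Neumann data are natural BCs: they enter the RHS as boundary terms).
Substituting f(x) = 3/2, the right-hand side is ∫_0^2/3 (3/2) v dx − 2·v(2/3) + v(0).
Compatibility check (pure Neumann): taking v ≡ 1 ∈ V gives 0 = ∫_0^2/3 f dx + (-2) − (-1), i.e. ∫_0^2/3 f dx must equal u'(0) − u'(2/3) = 1. Indeed ∫_0^2/3 (3/2) dx = 1, so the data are compatible. The solution is then unique only up to an additive constant (fix it e.g. by requiring ∫_0^2/3 u dx = 0).


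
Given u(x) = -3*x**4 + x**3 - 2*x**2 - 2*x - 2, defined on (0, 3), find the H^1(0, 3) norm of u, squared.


||u||_{H^1}^2 = 8759343/140

The H^1 norm (squared) on an interval (0, L) is
  ||u||_{H^1}^2 = ∫_0^L u(x)^2 dx + ∫_0^L u'(x)^2 dx.
Compute u'(x) = -12*x**3 + 3*x**2 - 4*x - 2.
Then u(x)^2 = 9*x**8 - 6*x**7 + 13*x**6 + 8*x**5 + 12*x**4 + 4*x**3 + 12*x**2 + 8*x + 4 and u'(x)^2 = 144*x**6 - 72*x**5 + 105*x**4 + 24*x**3 + 4*x**2 + 16*x + 4.
Integrate each monomial from 0 to 3 using ∫_0^3 c·x^n dx = c·3^(n+1)/(n+1):
  ∫_0^3 u(x)^2 dx = ∫_0^3 (9*x^8 - 6*x^7 + 13*x^6 + 8*x^5 + 12*x^4 + 4*x^3 + 12*x^2 + 8*x + 4) dx. Term by term:
    ∫_0^3 9*x^8 dx = 19683;  ∫_0^3 -6*x^7 dx = -19683/4;  ∫_0^3 13*x^6 dx = 28431/7;
    ∫_0^3 8*x^5 dx = 972;  ∫_0^3 12*x^4 dx = 2916/5;  ∫_0^3 4*x^3 dx = 81;
    ∫_0^3 12*x^2 dx = 108;  ∫_0^3 8*x dx = 36;  ∫_0^3 4 dx = 12.
  Sum: 19683 − 19683/4 + 28431/7 + 972 + 2916/5 + 81 + 108 + 36 + 12 = 2886243/140.
  ∫_0^3 u'(x)^2 dx = ∫_0^3 (144*x^6 - 72*x^5 + 105*x^4 + 24*x^3 + 4*x^2 + 16*x + 4) dx. Term by term:
    ∫_0^3 144*x^6 dx = 314928/7;  ∫_0^3 -72*x^5 dx = -8748;  ∫_0^3 105*x^4 dx = 5103;
    ∫_0^3 24*x^3 dx = 486;  ∫_0^3 4*x^2 dx = 36;  ∫_0^3 16*x dx = 72;
    ∫_0^3 4 dx = 12.
  Sum: 314928/7 − 8748 + 5103 + 486 + 36 + 72 + 12 = 293655/7.
Adding: ||u||_{H^1}^2 = 2886243/140 + 293655/7 = 8759343/140.


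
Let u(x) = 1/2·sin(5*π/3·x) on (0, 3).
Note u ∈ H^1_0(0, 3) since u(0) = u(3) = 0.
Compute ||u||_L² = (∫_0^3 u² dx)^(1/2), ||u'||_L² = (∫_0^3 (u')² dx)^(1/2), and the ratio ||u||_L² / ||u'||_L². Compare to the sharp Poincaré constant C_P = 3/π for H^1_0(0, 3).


||u||_L² / ||u'||_L² = 3/(5*π) < C_P = 3/π.

u(x) = 1/2·sin(5*π/3·x), so u'(x) = 5*π*cos(5*π*x/3)/6.
Writing u(x) = A·sin(kπx/L) with A = 1/2 and k = 5, use ∫_0^L sin²(kπx/L) dx = L/2 and ∫_0^L cos²(kπx/L) dx = L/2.
u² = 1/4·sin²(5*π/3·x) and (u')² = 25*π^2/36·cos²(5*π/3·x), and each of sin², cos² integrates to L/2 = 3/2 over (0, 3).
∫_0^3 u² dx = 3/8, so ||u||_L² = sqrt(6)/4.
∫_0^3 (u')² dx = 25*π^2/24, so ||u'||_L² = 5*sqrt(6)*π/12.
Ratio ||u||_L² / ||u'||_L² = 3/(5*π).
Sharp Poincaré constant on H^1_0(0, 3) is C_P = L/π = 3/π, achieved by sin(π/3·x).
This is the k = 5 harmonic; the ratio L/(kπ) is strictly less than C_P = L/π, consistent with the sharp inequality ||u||_L² ≤ C_P ||u'||_L².


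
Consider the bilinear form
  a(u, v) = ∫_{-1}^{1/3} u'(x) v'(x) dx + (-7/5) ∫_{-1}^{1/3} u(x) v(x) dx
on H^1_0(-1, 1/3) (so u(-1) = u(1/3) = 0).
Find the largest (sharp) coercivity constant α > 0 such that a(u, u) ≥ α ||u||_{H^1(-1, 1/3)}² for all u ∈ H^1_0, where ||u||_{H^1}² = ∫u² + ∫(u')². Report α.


α = (-112 + 45*π^2)/(5*(16 + 9*π^2))

Coercivity of a(·,·) on H^1_0(-1, 1/3) means a(u, u) ≥ α ||u||_{H^1}² for every u ∈ H^1_0.
The interval has length L = 4/3, and Poincaré/coercivity depend only on L. Here a(u, u) = ∫(u')² + (-7/5)·∫u².
Here c = -7/5 < 0 with |c| < (π/L)² = 9*π^2/16, so coercivity still holds. The condition a(u,u) ≥ α||u||_{H^1}² reads (1−α)∫(u')² ≥ (α−c)∫u². Any admissible α is ≤ 1 (rapidly oscillating u have ∫u²/∫(u')² → 0), and α = 1 would force 0 ≥ (1−c)∫u², impossible since c < 1; so 1−α > 0. By the sharp Poincaré inequality on H^1_0 of an interval of length L, ∫(u')² ≥ (π/L)²∫u² with equality for the first sine mode sin(π(x−x₀)/L) (x₀ the left endpoint), so the inequality holds for all u iff (1−α)(π/L)² ≥ α − c, i.e. α ≤ ((π/L)² + c)/((π/L)² + 1) = (1 + c(L/π)²)/(1 + (L/π)²). (Direct route, valid since c ≤ 0: Poincaré gives c∫u² ≥ c(L/π)²∫(u')², so a(u,u) ≥ (1 + c(L/π)²)∫(u')², while ||u||_{H^1}² ≤ (1 + (L/π)²)∫(u')²; dividing yields the same α.) With (π/L)² = 9*π^2/16 and c = -7/5, the largest admissible constant is α = ((π/L)² + c)/((π/L)² + 1).
Simplifying, α = (-112 + 45*π^2)/(5*(16 + 9*π^2)).
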